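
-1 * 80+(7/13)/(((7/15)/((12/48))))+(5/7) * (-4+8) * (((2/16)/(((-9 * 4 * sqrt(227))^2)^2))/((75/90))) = -209268107254067/2625317630208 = -79.71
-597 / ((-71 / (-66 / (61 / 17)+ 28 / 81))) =-17745626 / 116937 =-151.75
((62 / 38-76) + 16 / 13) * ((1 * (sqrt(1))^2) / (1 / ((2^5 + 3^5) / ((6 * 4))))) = -4967875 / 5928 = -838.04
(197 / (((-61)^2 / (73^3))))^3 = 450095239486550378816549 / 51520374361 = 8736257161734.92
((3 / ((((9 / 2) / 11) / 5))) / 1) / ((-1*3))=-110 / 9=-12.22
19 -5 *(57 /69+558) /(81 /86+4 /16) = -2325.34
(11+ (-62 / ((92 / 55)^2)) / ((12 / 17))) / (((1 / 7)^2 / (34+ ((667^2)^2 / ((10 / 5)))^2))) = -1987807128734144792718296706823 / 203136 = -9785597475258668048589599.00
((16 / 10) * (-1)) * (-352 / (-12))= -704 / 15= -46.93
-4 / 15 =-0.27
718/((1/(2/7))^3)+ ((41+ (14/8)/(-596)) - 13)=36587231/817712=44.74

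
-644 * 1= -644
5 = 5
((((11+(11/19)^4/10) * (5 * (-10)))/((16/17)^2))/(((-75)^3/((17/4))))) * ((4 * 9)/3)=7833478807/104256800000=0.08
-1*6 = -6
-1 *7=-7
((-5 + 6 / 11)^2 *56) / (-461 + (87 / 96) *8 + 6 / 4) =-537824 / 218889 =-2.46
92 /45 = 2.04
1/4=0.25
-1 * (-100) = 100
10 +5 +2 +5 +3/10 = 223/10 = 22.30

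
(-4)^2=16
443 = 443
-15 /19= -0.79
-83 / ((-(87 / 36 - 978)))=-996 / 11707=-0.09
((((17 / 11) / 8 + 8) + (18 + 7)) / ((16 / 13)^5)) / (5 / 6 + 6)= 3253640559 / 1891631104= 1.72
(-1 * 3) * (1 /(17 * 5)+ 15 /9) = -5.04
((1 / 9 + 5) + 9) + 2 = 145 / 9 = 16.11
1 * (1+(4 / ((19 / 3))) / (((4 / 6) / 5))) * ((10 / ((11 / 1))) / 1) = 1090 / 209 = 5.22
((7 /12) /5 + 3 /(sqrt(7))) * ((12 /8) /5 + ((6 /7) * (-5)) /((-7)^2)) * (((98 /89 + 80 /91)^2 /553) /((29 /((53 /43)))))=828175865319 /110820592322207950 + 14907165575742 * sqrt(7) /543020902378818955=0.00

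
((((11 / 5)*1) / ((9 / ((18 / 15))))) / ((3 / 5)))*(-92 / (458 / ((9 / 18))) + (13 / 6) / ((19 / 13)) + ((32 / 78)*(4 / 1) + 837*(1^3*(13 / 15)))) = 1510732399 / 4242225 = 356.12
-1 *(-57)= 57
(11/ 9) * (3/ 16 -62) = -10879/ 144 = -75.55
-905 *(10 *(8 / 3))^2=-5792000 / 9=-643555.56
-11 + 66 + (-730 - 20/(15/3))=-679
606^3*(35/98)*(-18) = -1430646531.43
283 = 283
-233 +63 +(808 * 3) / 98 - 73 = -10695 / 49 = -218.27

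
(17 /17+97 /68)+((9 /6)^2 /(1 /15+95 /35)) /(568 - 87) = 23190645 /9550736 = 2.43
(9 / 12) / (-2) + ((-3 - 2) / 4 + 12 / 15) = -33 / 40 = -0.82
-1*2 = -2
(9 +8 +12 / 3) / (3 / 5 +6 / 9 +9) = 45 / 22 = 2.05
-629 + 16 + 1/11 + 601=-131/11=-11.91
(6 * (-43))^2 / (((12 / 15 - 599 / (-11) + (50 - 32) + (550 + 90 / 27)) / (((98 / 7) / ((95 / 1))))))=30752568 / 1964353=15.66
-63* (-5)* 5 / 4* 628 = 247275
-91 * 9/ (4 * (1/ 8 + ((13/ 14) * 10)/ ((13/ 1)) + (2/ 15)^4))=-580466250/ 2380271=-243.87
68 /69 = 0.99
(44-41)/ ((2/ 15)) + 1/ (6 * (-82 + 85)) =203/ 9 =22.56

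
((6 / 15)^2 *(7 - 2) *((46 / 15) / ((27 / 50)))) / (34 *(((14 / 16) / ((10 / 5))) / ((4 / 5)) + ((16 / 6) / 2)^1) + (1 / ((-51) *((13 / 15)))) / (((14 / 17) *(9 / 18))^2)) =7501312 / 105329943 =0.07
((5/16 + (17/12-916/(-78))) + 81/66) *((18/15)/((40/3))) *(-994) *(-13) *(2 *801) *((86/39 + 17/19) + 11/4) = 696479634398583/4347200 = 160213386.64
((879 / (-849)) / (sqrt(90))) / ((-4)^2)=-293 * sqrt(10) / 135840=-0.01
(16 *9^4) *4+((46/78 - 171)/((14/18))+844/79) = 3017191558/7189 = 419695.58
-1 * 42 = -42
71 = 71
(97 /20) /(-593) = -97 /11860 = -0.01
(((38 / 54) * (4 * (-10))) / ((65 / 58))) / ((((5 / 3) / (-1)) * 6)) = 4408 / 1755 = 2.51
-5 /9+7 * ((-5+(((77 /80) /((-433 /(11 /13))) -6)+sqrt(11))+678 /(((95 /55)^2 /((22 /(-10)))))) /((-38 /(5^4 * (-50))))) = -16353208645173005 /5559740784+109375 * sqrt(11) /19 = -2922269.29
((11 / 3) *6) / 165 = 2 / 15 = 0.13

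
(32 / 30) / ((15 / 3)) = 16 / 75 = 0.21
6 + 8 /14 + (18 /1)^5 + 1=13227029 /7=1889575.57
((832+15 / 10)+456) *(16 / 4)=5158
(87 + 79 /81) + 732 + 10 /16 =531749 /648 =820.60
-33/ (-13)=33/ 13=2.54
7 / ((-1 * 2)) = -7 / 2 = -3.50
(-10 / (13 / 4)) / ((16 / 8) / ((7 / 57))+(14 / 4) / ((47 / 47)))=-0.16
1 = 1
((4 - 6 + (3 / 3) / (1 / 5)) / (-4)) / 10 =-3 / 40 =-0.08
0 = 0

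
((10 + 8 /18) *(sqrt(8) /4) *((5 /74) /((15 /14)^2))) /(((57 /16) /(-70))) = -1031744 *sqrt(2) /170829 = -8.54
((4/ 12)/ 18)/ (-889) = -1/ 48006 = -0.00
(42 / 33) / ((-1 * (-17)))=14 / 187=0.07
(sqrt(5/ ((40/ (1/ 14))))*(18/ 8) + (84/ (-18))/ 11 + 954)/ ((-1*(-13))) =9*sqrt(7)/ 1456 + 31468/ 429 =73.37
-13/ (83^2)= -13/ 6889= -0.00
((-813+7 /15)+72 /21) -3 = -85271 /105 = -812.10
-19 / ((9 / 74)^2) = -104044 / 81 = -1284.49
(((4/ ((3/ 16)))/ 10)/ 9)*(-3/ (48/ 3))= -2/ 45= -0.04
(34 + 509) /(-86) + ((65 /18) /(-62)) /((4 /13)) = -1248311 /191952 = -6.50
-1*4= -4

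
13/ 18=0.72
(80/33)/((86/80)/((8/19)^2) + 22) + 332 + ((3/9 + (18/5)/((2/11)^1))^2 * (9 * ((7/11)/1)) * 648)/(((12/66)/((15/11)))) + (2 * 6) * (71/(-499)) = 66741685028273056/5915193405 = 11283094.31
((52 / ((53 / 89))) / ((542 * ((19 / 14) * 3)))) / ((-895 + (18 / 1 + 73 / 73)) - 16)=-0.00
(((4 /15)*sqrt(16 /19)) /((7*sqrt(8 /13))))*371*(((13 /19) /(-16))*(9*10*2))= -2067*sqrt(494) /361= -127.26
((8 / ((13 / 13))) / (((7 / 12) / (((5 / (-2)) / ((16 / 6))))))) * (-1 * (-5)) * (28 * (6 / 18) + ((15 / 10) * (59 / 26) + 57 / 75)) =-157917 / 182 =-867.68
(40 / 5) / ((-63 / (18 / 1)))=-16 / 7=-2.29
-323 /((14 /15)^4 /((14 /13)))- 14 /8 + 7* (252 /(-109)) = -1852084217 /3888248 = -476.33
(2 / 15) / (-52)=-0.00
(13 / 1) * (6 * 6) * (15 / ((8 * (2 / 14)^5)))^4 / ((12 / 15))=2363097836570215417115625 / 4096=576928182756400248319.24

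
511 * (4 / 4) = 511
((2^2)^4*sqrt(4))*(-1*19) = -9728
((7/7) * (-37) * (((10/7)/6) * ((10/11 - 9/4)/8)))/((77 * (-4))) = -10915/2276736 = -0.00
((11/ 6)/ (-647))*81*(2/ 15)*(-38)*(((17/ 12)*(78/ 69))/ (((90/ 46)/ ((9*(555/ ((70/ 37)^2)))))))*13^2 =3558548965257/ 15851500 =224492.88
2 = 2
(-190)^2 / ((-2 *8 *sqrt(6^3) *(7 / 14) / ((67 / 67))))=-9025 *sqrt(6) / 72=-307.04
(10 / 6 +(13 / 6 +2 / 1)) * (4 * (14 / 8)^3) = 12005 / 96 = 125.05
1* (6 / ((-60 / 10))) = -1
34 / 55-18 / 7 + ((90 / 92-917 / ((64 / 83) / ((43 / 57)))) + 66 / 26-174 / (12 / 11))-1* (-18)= -1037.08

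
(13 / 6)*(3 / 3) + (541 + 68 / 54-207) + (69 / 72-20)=68771 / 216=318.38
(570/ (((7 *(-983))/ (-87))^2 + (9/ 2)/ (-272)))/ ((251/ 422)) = 990432109440/ 6465090197213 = 0.15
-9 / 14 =-0.64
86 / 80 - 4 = -117 / 40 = -2.92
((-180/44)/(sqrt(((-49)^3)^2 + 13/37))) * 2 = -9 * sqrt(757948887146)/112668077819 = -0.00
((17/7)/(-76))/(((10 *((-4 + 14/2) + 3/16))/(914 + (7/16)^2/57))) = -13337137/14555520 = -0.92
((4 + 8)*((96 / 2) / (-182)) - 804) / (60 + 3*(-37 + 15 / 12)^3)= 1566976 / 265986357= 0.01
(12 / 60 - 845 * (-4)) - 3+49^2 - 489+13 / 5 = 26459 / 5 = 5291.80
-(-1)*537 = 537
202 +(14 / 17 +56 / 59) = 204384 / 1003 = 203.77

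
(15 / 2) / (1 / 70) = 525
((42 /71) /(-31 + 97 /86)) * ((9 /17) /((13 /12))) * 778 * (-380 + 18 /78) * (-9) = -1926454210272 /74861761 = -25733.49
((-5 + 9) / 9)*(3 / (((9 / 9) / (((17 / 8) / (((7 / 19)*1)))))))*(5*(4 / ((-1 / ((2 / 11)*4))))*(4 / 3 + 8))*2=-206720 / 99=-2088.08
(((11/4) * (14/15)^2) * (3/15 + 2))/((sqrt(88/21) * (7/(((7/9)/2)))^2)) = 539 * sqrt(462)/1458000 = 0.01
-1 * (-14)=14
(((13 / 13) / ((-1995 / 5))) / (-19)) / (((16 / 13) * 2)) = 13 / 242592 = 0.00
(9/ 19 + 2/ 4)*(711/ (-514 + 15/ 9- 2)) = -78921/ 58634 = -1.35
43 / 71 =0.61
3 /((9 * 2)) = 1 /6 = 0.17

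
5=5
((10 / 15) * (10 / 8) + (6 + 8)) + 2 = 101 / 6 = 16.83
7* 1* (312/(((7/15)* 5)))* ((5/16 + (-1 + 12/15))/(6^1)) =351/20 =17.55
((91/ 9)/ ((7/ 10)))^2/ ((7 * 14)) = 8450/ 3969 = 2.13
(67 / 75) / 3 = 67 / 225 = 0.30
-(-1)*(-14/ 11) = -14/ 11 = -1.27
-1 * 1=-1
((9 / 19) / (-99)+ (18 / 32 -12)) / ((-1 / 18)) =344367 / 1672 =205.96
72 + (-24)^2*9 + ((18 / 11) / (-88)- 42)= 2523567 / 484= 5213.98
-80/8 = -10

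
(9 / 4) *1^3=9 / 4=2.25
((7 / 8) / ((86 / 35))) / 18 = 245 / 12384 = 0.02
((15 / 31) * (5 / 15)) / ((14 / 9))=45 / 434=0.10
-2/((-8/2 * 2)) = 1/4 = 0.25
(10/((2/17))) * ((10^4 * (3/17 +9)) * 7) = 54600000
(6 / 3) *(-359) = -718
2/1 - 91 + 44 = -45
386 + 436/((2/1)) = 604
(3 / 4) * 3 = 2.25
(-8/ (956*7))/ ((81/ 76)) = -0.00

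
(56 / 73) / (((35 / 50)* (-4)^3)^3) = -125 / 14651392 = -0.00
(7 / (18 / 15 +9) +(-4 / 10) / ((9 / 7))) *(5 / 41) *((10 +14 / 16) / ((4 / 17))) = 203 / 96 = 2.11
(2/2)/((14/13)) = 13/14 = 0.93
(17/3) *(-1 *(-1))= 17/3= 5.67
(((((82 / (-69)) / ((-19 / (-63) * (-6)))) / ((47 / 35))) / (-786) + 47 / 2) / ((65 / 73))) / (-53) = -13846852576 / 27807444015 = -0.50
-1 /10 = -0.10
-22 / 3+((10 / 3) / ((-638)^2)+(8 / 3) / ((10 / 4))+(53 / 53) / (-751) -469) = -1089635195893 / 2292675330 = -475.27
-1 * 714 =-714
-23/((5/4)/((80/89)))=-1472/89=-16.54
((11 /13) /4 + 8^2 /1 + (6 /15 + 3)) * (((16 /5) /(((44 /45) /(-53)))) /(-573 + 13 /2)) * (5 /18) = 931687 /162019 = 5.75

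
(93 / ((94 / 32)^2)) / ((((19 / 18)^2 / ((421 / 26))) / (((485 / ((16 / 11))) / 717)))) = 180473404320 / 2477674043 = 72.84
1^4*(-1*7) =-7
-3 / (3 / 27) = -27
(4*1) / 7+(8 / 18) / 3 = 136 / 189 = 0.72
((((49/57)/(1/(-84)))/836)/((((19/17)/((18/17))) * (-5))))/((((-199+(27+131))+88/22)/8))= -49392/13958065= -0.00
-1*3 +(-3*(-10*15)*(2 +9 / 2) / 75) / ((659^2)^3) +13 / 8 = -900959300311510139 / 655243127499280328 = -1.37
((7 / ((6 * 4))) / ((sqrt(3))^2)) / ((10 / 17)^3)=34391 / 72000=0.48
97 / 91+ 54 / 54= 188 / 91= 2.07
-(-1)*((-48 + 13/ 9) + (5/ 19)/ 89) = -708484/ 15219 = -46.55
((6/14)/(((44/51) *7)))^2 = 23409/4648336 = 0.01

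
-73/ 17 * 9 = -657/ 17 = -38.65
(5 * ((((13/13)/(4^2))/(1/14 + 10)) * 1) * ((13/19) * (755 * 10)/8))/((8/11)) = 18893875/685824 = 27.55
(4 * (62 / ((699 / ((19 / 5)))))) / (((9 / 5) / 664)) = 3128768 / 6291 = 497.34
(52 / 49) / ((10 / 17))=442 / 245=1.80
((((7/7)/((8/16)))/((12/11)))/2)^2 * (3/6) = 121/288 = 0.42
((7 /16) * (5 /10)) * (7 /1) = 49 /32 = 1.53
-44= -44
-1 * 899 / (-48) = 899 / 48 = 18.73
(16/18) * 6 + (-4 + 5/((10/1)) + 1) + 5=47/6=7.83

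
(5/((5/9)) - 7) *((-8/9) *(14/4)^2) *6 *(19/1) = -7448/3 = -2482.67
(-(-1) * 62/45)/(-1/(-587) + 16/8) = 36394/52875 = 0.69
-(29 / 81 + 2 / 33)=-373 / 891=-0.42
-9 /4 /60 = -3 /80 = -0.04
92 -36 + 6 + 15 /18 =377 /6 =62.83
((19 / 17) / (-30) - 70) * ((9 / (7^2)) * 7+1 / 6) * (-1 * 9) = 2178859 / 2380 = 915.49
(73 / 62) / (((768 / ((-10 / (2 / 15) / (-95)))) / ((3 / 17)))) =0.00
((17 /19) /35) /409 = 17 /271985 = 0.00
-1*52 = -52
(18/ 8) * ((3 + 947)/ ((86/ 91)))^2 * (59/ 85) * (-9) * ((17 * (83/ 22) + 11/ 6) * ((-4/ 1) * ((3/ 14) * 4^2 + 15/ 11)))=68312869841545875/ 3803393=17961033698.48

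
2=2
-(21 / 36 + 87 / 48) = -115 / 48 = -2.40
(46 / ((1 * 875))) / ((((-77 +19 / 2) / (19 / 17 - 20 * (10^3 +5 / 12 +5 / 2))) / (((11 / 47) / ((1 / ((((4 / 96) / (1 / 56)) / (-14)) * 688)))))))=-356106397504 / 849436875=-419.23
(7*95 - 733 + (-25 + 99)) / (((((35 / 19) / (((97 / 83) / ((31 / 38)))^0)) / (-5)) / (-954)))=108756 / 7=15536.57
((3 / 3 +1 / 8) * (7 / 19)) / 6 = 21 / 304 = 0.07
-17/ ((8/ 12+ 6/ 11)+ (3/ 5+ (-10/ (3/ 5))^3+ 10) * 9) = 935/ 2286353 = 0.00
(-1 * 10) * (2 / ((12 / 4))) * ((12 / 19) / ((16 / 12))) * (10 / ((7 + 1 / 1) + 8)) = -75 / 38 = -1.97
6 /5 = 1.20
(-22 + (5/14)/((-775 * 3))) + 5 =-110671/6510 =-17.00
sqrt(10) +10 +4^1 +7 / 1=sqrt(10) +21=24.16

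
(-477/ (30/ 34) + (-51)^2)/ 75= 3434/ 125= 27.47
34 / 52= 17 / 26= 0.65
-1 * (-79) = 79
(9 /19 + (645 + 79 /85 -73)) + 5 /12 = 11120627 /19380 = 573.82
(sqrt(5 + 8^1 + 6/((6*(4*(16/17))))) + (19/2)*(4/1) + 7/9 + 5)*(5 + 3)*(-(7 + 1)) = -25216/9 - 8*sqrt(849) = -3034.88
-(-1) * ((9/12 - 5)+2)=-9/4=-2.25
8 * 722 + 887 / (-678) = 3915241 / 678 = 5774.69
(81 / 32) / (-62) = -81 / 1984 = -0.04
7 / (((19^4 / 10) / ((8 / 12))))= 140 / 390963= 0.00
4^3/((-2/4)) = -128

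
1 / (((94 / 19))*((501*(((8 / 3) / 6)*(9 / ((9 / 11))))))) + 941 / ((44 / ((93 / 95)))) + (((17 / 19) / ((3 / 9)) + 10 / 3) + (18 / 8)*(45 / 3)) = 1086337327 / 17895720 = 60.70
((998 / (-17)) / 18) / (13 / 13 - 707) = 499 / 108018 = 0.00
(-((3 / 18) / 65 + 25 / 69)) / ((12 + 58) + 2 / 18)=-9819 / 1886690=-0.01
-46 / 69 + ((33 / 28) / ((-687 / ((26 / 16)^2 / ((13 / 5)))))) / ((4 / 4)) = -822881 / 1231104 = -0.67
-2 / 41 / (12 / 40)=-20 / 123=-0.16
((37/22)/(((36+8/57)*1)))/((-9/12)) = -703/11330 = -0.06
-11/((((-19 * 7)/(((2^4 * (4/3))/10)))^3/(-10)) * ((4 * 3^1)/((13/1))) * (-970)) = 1171456/2310583613625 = 0.00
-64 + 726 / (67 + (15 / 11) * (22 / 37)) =-133714 / 2509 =-53.29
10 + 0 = 10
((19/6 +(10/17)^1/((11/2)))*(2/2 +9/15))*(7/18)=51422/25245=2.04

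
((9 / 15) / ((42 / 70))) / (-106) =-1 / 106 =-0.01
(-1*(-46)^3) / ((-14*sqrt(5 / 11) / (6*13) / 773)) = -2934388392*sqrt(55) / 35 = -621771621.52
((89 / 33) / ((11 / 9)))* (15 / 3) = 1335 / 121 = 11.03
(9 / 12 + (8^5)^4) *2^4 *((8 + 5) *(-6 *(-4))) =5755384150997380107936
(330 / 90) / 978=11 / 2934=0.00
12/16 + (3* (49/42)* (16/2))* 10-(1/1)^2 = 1119/4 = 279.75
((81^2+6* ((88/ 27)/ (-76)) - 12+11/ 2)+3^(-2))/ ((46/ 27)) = 6724767/ 1748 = 3847.12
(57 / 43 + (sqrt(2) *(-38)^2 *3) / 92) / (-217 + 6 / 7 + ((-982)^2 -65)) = 399 / 290176900 + 7581 *sqrt(2) / 155210900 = 0.00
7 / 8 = 0.88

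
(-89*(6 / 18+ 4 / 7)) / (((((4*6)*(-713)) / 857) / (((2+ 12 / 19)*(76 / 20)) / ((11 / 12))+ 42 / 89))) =10079177 / 219604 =45.90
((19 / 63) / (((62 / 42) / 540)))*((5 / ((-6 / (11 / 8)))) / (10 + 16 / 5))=-2375 / 248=-9.58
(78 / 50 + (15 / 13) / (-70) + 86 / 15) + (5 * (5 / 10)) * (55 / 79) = 4861933 / 539175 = 9.02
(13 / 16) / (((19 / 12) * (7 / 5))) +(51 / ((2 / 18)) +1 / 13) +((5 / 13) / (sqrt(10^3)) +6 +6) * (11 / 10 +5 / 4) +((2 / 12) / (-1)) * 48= 47 * sqrt(10) / 5200 +16586071 / 34580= 479.67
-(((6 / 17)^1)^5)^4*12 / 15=-14624633760251904 / 20321157033237862612008005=-0.00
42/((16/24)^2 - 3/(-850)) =321300/3427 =93.76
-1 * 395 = -395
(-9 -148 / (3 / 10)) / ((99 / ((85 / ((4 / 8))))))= -862.59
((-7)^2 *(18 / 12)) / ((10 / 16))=588 / 5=117.60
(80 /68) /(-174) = -0.01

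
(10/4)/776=5/1552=0.00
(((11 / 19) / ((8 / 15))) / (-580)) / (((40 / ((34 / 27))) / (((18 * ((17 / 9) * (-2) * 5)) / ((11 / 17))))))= 4913 / 158688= 0.03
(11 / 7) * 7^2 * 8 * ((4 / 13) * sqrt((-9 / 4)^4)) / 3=4158 / 13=319.85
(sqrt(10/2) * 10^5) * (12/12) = 223606.80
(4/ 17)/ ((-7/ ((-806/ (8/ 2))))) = 806/ 119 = 6.77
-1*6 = -6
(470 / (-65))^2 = 8836 / 169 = 52.28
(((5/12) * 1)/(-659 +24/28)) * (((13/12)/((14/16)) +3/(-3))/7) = -25/1160964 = -0.00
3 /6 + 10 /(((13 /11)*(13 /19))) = 4349 /338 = 12.87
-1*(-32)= 32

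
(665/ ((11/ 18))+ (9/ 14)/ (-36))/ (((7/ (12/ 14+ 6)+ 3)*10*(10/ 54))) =54295029/ 371525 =146.14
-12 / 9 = -4 / 3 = -1.33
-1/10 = -0.10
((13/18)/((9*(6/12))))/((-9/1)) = -13/729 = -0.02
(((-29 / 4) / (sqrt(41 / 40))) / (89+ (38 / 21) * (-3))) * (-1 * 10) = 0.86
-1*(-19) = 19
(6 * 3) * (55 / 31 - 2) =-126 / 31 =-4.06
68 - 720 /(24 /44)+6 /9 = -3754 /3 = -1251.33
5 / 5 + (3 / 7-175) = -1215 / 7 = -173.57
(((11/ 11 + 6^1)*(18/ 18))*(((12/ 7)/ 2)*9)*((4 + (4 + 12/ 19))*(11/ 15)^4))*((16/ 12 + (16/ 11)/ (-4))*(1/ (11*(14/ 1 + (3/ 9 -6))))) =1270016/ 890625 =1.43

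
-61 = -61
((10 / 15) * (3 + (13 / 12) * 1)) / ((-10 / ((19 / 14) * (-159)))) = 58.74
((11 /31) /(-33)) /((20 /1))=-1 /1860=-0.00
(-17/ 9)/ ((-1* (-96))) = -0.02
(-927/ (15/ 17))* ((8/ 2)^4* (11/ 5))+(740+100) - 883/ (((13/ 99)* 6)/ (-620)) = 33798426/ 325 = 103995.16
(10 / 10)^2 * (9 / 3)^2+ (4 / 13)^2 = 1537 / 169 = 9.09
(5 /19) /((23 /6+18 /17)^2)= 52020 /4731019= 0.01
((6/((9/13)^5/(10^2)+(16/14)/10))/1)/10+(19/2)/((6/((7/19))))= 2082134201/361401396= 5.76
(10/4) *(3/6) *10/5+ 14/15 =103/30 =3.43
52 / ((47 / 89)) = 4628 / 47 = 98.47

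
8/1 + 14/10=47/5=9.40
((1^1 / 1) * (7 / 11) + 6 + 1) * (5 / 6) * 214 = 1361.82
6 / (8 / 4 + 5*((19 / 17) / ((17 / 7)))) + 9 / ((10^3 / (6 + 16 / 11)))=908697 / 621500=1.46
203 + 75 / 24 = 1649 / 8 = 206.12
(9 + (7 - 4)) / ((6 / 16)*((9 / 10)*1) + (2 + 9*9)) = 960 / 6667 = 0.14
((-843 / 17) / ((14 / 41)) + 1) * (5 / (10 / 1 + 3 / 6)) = -171625 / 2499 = -68.68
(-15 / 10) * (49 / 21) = -7 / 2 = -3.50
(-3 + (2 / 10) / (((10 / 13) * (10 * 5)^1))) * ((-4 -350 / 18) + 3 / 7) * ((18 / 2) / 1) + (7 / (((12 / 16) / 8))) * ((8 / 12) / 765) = 299009731 / 481950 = 620.42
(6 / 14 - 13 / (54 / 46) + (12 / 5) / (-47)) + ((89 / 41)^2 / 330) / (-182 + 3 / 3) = -3180139953377 / 297302550930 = -10.70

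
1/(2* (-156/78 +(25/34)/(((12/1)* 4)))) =-816/3239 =-0.25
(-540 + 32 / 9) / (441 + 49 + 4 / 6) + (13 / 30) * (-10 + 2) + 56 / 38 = -323689 / 104880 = -3.09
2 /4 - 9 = -17 /2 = -8.50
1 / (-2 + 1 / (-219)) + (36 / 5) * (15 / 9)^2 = 8561 / 439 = 19.50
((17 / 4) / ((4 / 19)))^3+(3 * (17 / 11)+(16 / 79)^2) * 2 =2316050236361 / 281194496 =8236.47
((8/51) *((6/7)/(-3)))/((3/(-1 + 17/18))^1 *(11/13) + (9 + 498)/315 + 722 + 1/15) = -130/1966577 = -0.00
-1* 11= -11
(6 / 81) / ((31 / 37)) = 74 / 837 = 0.09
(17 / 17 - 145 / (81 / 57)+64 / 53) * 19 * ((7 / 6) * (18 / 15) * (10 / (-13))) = 37999696 / 18603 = 2042.66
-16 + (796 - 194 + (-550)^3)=-166374414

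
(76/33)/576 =19/4752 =0.00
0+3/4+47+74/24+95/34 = 2735/51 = 53.63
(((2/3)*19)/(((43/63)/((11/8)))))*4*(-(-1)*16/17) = 70224/731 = 96.07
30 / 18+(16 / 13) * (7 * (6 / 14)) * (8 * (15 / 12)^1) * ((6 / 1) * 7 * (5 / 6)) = 50465 / 39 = 1293.97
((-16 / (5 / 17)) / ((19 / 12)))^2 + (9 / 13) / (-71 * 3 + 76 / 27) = 31438969173 / 26632775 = 1180.46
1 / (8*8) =1 / 64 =0.02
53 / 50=1.06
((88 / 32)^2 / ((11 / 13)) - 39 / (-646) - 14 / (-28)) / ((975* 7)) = 9817 / 7054320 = 0.00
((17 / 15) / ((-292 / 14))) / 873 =-119 / 1911870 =-0.00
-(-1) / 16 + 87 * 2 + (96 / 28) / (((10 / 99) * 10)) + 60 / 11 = 5633669 / 30800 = 182.91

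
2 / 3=0.67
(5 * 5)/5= 5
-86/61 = -1.41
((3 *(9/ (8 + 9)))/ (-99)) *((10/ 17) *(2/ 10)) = -6/ 3179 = -0.00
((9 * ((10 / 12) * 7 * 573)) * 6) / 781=180495 / 781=231.11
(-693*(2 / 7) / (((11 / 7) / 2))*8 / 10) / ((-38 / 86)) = 43344 / 95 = 456.25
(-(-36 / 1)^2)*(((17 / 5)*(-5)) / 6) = 3672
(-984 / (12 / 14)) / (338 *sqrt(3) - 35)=-388024 *sqrt(3) / 341507 - 40180 / 341507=-2.09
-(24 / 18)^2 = -16 / 9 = -1.78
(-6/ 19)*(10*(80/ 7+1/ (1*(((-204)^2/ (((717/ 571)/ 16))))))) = -50693845165/ 1404641728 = -36.09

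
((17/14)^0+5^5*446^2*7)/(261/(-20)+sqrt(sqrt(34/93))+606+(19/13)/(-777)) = 7328784.08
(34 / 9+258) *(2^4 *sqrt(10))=37696 *sqrt(10) / 9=13245.02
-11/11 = -1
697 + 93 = 790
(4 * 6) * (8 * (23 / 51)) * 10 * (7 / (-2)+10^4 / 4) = 36748480 / 17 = 2161675.29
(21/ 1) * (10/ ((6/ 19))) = 665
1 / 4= 0.25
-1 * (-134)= 134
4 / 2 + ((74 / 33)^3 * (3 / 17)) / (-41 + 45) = 508592 / 203643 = 2.50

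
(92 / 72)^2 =529 / 324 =1.63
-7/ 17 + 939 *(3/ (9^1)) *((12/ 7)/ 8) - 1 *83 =-3889/ 238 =-16.34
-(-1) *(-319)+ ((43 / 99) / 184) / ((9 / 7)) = -52297835 / 163944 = -319.00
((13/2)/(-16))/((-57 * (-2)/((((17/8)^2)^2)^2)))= -90684846733/61203283968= -1.48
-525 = -525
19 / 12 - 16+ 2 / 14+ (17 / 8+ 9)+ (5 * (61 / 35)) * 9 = 12647 / 168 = 75.28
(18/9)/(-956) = -1/478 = -0.00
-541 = -541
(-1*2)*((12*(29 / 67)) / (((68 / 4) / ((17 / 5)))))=-696 / 335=-2.08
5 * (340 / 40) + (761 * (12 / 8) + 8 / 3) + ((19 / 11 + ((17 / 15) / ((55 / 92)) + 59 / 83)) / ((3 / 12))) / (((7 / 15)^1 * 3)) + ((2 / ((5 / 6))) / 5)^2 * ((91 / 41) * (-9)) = 1194.45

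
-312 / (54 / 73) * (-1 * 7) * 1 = 26572 / 9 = 2952.44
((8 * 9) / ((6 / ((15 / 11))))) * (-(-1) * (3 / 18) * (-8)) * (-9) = 2160 / 11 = 196.36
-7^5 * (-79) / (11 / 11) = 1327753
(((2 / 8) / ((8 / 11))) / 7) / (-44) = -1 / 896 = -0.00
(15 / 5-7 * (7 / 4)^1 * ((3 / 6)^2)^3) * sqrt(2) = 3.97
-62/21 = -2.95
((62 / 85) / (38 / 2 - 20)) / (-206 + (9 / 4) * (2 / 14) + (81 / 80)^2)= 555520 / 155864041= 0.00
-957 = -957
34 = 34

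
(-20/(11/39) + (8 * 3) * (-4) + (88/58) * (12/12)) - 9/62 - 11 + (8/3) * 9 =-3016877/19778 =-152.54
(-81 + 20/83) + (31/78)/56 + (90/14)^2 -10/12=-40.26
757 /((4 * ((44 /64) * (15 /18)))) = 18168 /55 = 330.33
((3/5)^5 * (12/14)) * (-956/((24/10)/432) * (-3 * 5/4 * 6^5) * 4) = 1337788229.92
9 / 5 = 1.80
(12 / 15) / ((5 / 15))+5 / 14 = 193 / 70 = 2.76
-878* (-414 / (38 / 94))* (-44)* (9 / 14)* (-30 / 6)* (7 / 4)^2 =14799122415 / 38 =389450589.87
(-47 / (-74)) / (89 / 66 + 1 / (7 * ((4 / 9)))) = 0.38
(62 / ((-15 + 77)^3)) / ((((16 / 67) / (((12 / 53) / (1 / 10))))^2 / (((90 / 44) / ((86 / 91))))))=4136052375 / 81717720128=0.05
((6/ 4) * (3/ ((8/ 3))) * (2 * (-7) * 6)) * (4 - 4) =0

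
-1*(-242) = 242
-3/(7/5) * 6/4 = -45/14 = -3.21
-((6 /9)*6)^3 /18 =-32 /9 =-3.56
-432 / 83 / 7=-432 / 581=-0.74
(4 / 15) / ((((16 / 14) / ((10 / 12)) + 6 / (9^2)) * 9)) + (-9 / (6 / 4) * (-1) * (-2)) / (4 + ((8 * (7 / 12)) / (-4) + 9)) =-48182 / 48493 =-0.99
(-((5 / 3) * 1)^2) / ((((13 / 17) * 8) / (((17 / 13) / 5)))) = -1445 / 12168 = -0.12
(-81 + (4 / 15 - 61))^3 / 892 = -2402314094 / 752625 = -3191.91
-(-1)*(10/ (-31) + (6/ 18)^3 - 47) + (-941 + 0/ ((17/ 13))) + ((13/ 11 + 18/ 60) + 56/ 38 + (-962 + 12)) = -3385530901/ 1749330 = -1935.33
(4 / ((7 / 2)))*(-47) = -53.71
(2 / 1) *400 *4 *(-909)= -2908800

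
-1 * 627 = -627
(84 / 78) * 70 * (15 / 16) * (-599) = -2201325 / 52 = -42333.17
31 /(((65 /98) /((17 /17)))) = 3038 /65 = 46.74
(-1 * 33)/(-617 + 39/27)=297/5540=0.05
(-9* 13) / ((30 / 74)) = -1443 / 5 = -288.60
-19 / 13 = -1.46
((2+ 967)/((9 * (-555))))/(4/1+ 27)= -0.01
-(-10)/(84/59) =7.02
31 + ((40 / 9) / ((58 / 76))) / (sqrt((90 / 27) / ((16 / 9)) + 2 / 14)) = 3040* sqrt(1582) / 29493 + 31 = 35.10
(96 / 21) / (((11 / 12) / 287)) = 15744 / 11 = 1431.27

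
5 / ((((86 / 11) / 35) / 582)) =560175 / 43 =13027.33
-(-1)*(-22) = -22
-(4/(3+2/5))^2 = -400/289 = -1.38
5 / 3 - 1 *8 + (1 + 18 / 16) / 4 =-557 / 96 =-5.80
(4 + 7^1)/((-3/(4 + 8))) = -44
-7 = -7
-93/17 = -5.47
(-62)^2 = 3844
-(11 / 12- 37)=433 / 12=36.08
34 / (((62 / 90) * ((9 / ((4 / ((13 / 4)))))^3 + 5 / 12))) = 18800640 / 149108729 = 0.13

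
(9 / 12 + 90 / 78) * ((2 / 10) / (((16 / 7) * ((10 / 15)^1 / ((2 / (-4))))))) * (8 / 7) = -297 / 2080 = -0.14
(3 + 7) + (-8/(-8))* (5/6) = 10.83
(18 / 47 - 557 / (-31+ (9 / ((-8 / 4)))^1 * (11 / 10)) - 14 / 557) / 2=149184826 / 18822701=7.93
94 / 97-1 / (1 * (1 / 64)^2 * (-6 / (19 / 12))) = 944462 / 873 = 1081.86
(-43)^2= 1849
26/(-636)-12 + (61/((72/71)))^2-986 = 719937005/274752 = 2620.32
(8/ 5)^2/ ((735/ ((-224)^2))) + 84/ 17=1145612/ 6375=179.70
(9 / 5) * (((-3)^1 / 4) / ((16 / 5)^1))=-27 / 64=-0.42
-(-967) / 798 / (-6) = -967 / 4788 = -0.20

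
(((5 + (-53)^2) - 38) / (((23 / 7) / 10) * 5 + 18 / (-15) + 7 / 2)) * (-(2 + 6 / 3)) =-194320 / 69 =-2816.23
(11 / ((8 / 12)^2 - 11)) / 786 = -33 / 24890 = -0.00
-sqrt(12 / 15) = -2 * sqrt(5) / 5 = -0.89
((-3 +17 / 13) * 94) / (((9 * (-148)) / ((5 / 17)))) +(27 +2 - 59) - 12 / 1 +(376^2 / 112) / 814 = -229013315 / 5666661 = -40.41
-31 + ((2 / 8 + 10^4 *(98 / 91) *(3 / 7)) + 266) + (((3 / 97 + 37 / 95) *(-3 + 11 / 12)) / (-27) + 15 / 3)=37693164329 / 7762716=4855.67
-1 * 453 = -453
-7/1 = -7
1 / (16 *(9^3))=0.00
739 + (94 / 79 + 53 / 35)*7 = 299382 / 395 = 757.93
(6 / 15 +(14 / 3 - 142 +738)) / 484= 2254 / 1815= 1.24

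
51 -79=-28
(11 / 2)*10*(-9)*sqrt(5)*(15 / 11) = -675*sqrt(5) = -1509.35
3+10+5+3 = 21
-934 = -934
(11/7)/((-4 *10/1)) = -11/280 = -0.04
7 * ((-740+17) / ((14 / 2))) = -723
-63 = -63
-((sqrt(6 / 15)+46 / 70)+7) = -268 / 35 - sqrt(10) / 5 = -8.29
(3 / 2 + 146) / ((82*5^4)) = 59 / 20500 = 0.00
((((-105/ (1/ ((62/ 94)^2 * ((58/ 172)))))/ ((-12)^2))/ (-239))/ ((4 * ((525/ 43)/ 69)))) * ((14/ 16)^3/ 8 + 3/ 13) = 0.00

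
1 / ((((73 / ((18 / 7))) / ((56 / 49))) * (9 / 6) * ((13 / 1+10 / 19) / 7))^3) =6068404224 / 2264967999062783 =0.00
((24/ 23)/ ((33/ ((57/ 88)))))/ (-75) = -19/ 69575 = -0.00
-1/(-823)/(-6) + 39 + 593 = 3120815/4938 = 632.00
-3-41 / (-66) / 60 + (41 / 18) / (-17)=-3.12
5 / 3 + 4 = 17 / 3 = 5.67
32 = 32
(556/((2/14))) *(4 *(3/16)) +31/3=8788/3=2929.33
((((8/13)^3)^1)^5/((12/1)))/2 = 0.00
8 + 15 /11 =103 /11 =9.36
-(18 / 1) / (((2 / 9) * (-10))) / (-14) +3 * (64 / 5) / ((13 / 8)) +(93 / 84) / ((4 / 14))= 19603 / 728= 26.93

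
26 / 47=0.55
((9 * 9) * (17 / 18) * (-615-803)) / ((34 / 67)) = -427527 / 2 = -213763.50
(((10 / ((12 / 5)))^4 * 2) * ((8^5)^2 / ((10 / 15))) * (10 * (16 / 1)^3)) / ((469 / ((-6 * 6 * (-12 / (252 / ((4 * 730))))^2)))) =-36620609152614400000000000 / 620487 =-59019140050660851879.25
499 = 499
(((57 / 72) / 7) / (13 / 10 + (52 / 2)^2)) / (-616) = -95 / 350462112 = -0.00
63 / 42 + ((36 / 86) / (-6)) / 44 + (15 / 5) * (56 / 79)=541821 / 149468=3.62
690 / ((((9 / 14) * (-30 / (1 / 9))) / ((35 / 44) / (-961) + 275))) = -1872118465 / 1712502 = -1093.21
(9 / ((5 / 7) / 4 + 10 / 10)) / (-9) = -0.85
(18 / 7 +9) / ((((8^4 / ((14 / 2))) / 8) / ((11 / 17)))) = 891 / 8704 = 0.10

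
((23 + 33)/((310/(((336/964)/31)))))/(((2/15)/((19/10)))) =33516/1158005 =0.03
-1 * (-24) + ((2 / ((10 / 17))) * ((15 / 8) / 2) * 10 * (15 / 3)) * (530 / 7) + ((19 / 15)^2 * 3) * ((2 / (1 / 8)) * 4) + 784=27684337 / 2100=13183.02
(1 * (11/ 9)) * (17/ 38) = 187/ 342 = 0.55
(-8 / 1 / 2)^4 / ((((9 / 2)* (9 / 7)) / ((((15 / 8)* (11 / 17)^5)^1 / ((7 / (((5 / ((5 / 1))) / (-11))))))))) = -4685120 / 38336139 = -0.12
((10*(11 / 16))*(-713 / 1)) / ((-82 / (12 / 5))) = 23529 / 164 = 143.47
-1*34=-34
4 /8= 1 /2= 0.50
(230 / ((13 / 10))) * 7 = 16100 / 13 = 1238.46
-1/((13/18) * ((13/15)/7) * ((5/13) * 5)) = -378/65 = -5.82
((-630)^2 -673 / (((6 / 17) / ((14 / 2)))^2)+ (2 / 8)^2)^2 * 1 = 362224522646809 / 20736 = 17468389402.33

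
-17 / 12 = -1.42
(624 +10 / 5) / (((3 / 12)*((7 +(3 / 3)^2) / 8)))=2504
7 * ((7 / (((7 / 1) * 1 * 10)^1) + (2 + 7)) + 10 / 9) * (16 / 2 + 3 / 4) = 625.43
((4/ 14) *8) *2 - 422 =-2922/ 7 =-417.43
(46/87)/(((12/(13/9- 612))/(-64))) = 4044320/2349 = 1721.72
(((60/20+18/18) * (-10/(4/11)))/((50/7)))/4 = -77/20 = -3.85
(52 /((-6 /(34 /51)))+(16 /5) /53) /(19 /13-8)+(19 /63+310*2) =881495351 /1419075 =621.18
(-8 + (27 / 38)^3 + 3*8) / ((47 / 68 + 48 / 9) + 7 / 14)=2.51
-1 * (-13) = 13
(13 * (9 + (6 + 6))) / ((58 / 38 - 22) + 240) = 5187 / 4171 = 1.24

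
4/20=1/5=0.20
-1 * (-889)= 889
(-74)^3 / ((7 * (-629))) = 10952 / 119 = 92.03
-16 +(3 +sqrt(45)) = -6.29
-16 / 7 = -2.29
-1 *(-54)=54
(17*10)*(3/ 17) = 30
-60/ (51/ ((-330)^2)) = -128117.65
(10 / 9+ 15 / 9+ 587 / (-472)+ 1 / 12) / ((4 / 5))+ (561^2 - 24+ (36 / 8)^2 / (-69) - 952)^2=884816037610427273 / 8988768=98435740872.43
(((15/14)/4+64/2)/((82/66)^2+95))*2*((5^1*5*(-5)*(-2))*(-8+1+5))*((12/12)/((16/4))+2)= -2213800875/2943808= -752.02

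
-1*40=-40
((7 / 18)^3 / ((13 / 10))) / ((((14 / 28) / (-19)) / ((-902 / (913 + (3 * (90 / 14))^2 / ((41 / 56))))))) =4217704645 / 3865014387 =1.09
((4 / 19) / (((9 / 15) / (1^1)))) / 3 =20 / 171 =0.12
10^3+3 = 1003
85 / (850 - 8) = 85 / 842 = 0.10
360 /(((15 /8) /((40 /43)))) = 7680 /43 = 178.60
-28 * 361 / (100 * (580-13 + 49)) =-361 / 2200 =-0.16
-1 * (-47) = 47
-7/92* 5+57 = 5209/92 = 56.62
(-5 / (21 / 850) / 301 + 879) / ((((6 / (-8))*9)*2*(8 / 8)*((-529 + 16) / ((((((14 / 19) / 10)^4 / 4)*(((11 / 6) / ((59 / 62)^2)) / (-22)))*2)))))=-261433842901 / 1519814342833835625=-0.00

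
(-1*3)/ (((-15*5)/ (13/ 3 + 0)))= 13/ 75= 0.17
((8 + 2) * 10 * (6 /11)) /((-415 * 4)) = -30 /913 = -0.03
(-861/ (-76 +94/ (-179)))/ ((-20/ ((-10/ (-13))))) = -51373/ 118716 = -0.43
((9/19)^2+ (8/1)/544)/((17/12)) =17607/104329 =0.17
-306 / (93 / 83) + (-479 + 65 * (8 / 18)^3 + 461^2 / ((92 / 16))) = 18823091791 / 519777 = 36213.78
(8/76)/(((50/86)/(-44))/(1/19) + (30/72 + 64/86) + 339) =1419/4582154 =0.00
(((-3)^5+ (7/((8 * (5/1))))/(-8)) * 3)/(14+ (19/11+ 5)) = -45023/1280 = -35.17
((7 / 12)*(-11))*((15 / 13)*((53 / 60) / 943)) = -4081 / 588432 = -0.01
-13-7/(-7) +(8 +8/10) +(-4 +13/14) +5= -89/70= -1.27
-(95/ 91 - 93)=8368/ 91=91.96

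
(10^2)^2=10000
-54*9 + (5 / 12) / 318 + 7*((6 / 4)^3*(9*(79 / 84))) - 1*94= -5800777 / 15264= -380.03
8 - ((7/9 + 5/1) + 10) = -70/9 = -7.78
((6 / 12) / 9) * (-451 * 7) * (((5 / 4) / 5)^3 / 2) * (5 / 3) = -15785 / 6912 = -2.28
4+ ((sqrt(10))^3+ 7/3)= 37.96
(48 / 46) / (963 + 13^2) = 0.00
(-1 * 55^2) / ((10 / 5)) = -3025 / 2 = -1512.50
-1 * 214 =-214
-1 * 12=-12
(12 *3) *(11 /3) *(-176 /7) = -3318.86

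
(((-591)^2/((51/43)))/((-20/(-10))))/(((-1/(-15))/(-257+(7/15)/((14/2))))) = -9647257647/17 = -567485743.94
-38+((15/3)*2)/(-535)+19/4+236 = 86769/428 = 202.73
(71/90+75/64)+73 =215887/2880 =74.96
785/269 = 2.92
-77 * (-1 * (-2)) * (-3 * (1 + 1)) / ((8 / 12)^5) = 56133 / 8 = 7016.62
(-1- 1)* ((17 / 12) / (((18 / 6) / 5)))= -85 / 18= -4.72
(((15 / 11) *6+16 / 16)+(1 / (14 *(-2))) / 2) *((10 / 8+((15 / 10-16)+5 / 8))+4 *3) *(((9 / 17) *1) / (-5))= 50805 / 83776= 0.61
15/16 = 0.94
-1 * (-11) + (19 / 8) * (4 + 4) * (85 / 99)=2704 / 99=27.31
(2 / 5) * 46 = 92 / 5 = 18.40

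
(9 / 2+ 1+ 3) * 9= 153 / 2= 76.50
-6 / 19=-0.32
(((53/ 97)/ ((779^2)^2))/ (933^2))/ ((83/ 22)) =1166/ 2580851075089411310859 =0.00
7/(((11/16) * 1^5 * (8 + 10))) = 56/99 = 0.57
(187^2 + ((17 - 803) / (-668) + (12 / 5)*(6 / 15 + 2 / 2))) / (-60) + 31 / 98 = -14301657019 / 24549000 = -582.58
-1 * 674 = -674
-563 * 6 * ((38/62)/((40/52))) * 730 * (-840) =51163323120/31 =1650429778.06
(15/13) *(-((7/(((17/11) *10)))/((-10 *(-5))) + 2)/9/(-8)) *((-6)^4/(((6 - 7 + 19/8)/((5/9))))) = 204924/12155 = 16.86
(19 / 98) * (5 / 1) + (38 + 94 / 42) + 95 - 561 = -124889 / 294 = -424.79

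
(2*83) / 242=83 / 121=0.69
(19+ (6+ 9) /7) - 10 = 78 /7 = 11.14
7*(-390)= -2730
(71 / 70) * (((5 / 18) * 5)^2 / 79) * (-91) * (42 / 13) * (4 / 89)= -62125 / 189837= -0.33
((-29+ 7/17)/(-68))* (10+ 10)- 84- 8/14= -154078/2023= -76.16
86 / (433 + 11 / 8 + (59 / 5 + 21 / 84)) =3440 / 17857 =0.19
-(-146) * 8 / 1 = 1168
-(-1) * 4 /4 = 1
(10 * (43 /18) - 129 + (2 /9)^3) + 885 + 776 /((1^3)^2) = 1134251 /729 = 1555.90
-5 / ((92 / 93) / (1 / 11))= -465 / 1012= -0.46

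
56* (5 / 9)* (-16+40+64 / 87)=602560 / 783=769.55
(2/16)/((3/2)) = 1/12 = 0.08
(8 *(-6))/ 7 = -48/ 7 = -6.86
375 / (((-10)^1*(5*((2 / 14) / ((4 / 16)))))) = -105 / 8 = -13.12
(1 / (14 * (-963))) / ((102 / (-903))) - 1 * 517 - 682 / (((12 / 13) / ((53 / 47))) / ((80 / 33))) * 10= -7083825255 / 341972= -20714.64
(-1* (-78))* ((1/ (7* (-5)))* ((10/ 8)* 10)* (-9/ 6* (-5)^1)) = -2925/ 14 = -208.93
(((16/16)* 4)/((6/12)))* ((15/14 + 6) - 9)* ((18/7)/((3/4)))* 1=-2592/49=-52.90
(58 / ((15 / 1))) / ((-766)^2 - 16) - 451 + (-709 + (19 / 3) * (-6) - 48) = -5483085271 / 4400550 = -1246.00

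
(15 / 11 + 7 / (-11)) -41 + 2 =-38.27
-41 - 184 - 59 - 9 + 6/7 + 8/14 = -291.57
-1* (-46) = 46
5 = 5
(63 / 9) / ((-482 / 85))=-595 / 482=-1.23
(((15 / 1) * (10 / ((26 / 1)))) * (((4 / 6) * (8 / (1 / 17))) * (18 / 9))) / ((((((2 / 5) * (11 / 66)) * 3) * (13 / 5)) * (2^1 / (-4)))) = -680000 / 169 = -4023.67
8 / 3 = 2.67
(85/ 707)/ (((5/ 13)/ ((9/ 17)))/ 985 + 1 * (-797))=-1959165/ 12987615452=-0.00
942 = 942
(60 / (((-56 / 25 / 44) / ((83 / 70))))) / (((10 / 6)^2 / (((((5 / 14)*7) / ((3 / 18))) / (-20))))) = 73953 / 196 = 377.31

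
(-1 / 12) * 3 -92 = -369 / 4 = -92.25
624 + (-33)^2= 1713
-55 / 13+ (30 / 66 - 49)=-7547 / 143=-52.78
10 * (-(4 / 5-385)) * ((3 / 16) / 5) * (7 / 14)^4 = 5763 / 640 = 9.00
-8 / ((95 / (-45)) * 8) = 9 / 19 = 0.47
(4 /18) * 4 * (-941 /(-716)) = 1882 /1611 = 1.17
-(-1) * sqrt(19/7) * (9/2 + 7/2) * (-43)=-566.74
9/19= 0.47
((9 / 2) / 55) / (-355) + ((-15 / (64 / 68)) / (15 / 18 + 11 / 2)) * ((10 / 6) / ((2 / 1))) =-24897111 / 11871200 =-2.10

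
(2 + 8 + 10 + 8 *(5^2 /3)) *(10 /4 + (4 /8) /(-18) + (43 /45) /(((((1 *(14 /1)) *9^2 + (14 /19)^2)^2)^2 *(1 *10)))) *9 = 406963935517866908406364919 /211044391798370310075000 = 1928.33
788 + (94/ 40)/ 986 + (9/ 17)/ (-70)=787.99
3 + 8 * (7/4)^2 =55/2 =27.50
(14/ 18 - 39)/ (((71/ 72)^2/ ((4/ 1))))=-792576/ 5041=-157.23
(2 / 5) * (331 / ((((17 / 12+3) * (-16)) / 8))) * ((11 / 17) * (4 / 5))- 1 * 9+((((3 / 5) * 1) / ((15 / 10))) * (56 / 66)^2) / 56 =-410963737 / 24529725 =-16.75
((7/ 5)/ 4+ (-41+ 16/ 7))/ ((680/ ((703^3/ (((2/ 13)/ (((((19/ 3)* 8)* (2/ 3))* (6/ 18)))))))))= -460912069428499/ 321300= -1434522469.43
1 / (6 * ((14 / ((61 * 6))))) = 61 / 14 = 4.36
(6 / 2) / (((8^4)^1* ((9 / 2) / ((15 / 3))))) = 5 / 6144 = 0.00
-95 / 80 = -19 / 16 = -1.19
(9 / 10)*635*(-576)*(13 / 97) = -4279392 / 97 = -44117.44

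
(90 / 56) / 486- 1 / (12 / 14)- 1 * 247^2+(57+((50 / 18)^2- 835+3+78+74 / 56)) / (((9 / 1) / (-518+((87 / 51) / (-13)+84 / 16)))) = -10088738335 / 462672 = -21805.38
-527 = -527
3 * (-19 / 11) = -57 / 11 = -5.18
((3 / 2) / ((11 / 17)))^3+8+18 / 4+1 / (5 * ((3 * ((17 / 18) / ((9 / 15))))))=113135839 / 4525400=25.00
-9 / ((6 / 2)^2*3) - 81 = -244 / 3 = -81.33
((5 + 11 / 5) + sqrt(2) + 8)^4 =76193.72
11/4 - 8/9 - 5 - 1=-149/36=-4.14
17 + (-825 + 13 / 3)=-2411 / 3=-803.67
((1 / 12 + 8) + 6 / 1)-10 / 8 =77 / 6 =12.83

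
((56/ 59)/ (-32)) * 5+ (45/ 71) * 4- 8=-94053/ 16756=-5.61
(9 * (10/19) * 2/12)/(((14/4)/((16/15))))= 32/133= 0.24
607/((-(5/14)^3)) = -1665608/125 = -13324.86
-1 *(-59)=59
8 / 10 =0.80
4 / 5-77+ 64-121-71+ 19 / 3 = -2968 / 15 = -197.87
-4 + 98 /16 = 17 /8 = 2.12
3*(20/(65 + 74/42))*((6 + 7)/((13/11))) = 6930/701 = 9.89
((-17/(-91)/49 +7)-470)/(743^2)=-2064500/2461586491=-0.00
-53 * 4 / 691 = -212 / 691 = -0.31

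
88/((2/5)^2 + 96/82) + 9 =2329/31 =75.13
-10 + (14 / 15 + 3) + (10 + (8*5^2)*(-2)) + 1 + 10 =-5776 / 15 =-385.07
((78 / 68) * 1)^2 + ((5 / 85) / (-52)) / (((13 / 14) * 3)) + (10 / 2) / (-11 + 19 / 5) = 545851 / 879138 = 0.62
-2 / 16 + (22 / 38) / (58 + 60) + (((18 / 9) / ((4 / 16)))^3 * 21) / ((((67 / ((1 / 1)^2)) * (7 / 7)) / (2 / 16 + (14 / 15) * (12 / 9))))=1979625967 / 9012840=219.65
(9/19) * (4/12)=3/19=0.16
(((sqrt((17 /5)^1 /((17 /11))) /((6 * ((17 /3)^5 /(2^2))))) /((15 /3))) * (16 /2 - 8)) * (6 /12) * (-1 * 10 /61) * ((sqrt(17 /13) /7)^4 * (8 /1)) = 0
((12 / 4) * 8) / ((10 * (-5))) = -12 / 25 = -0.48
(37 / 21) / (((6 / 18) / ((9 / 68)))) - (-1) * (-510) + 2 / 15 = -3635453 / 7140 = -509.17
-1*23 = -23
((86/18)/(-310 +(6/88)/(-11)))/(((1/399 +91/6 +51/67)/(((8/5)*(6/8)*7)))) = -273303184/33630677505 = -0.01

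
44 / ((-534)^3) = -11 / 38068326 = -0.00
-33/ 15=-11/ 5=-2.20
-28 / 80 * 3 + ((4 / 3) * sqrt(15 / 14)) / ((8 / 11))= -21 / 20 + 11 * sqrt(210) / 84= 0.85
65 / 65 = 1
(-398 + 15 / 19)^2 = 56957209 / 361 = 157776.20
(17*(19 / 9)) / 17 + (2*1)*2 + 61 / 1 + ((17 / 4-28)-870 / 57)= 28.10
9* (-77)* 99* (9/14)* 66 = -2910897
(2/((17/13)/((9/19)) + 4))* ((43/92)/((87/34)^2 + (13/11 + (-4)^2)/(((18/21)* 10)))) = 8885305/549574144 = 0.02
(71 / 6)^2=140.03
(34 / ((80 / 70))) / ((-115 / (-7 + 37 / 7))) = 51 / 115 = 0.44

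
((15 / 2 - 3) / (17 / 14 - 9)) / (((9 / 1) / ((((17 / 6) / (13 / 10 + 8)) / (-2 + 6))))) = -595 / 121644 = -0.00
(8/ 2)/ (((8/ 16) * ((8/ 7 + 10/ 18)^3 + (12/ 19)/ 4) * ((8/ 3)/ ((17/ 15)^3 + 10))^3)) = 376646875762709699/ 3003244750000000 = 125.41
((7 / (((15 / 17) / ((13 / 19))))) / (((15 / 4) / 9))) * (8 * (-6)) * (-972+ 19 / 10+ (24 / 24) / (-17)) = 1440802272 / 2375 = 606653.59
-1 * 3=-3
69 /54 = 23 /18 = 1.28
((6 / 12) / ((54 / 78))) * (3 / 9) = 13 / 54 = 0.24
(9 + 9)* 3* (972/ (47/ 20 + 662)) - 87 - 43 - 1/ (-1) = -221421/ 4429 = -49.99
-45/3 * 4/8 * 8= -60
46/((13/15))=690/13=53.08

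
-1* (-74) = 74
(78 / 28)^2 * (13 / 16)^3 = 3341637 / 802816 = 4.16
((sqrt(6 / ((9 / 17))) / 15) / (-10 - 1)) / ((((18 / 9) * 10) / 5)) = -sqrt(102) / 1980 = -0.01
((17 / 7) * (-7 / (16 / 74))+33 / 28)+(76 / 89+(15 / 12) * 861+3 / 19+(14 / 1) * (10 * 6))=174223159 / 94696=1839.82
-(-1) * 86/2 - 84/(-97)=4255/97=43.87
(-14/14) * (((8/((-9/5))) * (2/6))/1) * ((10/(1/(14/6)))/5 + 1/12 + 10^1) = 590/27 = 21.85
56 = 56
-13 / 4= -3.25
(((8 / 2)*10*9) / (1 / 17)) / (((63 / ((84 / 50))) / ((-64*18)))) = -940032 / 5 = -188006.40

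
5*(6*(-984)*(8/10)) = -23616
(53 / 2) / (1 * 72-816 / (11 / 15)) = -11 / 432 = -0.03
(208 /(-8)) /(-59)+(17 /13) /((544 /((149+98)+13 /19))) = 18583 /17936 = 1.04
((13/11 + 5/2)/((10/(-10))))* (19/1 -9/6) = -2835/44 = -64.43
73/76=0.96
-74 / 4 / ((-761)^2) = -37 / 1158242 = -0.00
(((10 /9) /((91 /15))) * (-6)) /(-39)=100 /3549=0.03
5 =5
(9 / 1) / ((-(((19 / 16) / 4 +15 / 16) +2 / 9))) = -5184 / 839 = -6.18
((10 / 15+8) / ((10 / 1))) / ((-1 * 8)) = -0.11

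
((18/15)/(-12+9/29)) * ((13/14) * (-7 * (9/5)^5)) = 22261473/1765625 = 12.61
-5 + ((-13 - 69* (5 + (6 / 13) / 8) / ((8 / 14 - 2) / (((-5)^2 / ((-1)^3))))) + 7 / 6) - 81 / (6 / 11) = -6272.50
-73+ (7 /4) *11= -215 /4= -53.75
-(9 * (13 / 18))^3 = -2197 / 8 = -274.62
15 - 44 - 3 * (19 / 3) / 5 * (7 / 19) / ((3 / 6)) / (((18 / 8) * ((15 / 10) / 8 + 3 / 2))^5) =-122871880754771 / 4236443047215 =-29.00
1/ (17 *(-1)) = -1/ 17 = -0.06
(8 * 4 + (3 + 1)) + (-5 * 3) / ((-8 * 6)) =581 / 16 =36.31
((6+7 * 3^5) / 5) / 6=569 / 10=56.90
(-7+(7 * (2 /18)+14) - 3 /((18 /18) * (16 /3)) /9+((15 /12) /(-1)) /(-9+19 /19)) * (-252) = -15869 /8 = -1983.62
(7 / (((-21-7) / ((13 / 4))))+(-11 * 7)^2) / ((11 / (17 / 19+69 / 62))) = 20392965 / 18848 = 1081.97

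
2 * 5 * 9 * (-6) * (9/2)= -2430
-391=-391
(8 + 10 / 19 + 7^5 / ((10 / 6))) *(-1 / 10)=-958809 / 950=-1009.27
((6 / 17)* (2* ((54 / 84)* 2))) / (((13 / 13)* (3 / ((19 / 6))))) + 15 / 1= 1899 / 119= 15.96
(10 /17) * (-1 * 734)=-7340 /17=-431.76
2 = 2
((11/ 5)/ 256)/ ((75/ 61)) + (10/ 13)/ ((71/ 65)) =4847641/ 6816000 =0.71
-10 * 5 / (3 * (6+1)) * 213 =-3550 / 7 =-507.14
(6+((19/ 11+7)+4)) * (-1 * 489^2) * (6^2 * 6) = -10639928016/ 11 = -967266183.27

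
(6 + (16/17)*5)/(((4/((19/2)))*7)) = 3.63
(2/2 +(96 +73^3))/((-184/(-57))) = 482163/4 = 120540.75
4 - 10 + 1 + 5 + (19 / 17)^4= 130321 / 83521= 1.56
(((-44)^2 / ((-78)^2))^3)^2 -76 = -940985526821177259980 / 12381557655576425121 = -76.00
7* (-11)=-77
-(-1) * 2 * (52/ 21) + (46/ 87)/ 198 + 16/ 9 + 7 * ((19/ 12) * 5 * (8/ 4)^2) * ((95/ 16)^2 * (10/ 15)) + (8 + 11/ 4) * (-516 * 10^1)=-387818901773/ 7717248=-50253.52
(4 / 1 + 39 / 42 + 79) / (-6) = -1175 / 84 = -13.99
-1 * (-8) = 8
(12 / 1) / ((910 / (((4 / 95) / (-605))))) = -24 / 26151125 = -0.00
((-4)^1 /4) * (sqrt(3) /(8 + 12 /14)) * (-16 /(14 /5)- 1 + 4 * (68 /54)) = 317 * sqrt(3) /1674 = 0.33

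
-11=-11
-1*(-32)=32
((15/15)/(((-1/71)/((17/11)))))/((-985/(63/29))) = 0.24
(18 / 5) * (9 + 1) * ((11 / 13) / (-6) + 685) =320514 / 13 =24654.92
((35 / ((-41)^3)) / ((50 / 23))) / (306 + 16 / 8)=-23 / 30325240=-0.00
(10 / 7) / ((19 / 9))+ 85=11395 / 133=85.68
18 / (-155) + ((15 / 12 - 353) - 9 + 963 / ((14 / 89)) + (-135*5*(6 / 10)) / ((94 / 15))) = 1161958767 / 203980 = 5696.43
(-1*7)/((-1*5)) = 7/5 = 1.40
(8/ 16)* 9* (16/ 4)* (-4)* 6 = -432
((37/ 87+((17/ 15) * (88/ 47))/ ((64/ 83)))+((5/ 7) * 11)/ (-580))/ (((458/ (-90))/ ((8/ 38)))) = -10866519/ 83025782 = -0.13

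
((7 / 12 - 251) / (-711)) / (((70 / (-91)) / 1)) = -7813 / 17064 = -0.46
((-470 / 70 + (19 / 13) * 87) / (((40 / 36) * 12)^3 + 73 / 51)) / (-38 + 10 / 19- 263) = -0.00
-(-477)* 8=3816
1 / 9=0.11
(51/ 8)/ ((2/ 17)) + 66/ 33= 899/ 16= 56.19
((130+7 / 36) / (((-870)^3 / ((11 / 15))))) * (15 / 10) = -51557 / 237061080000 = -0.00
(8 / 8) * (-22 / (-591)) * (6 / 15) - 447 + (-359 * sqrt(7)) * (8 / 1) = -2872 * sqrt(7) - 1320841 / 2955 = -8045.58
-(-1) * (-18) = -18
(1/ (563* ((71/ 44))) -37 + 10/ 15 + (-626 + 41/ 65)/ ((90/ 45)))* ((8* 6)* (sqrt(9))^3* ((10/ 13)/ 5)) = -2350506678192/ 33777185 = -69588.59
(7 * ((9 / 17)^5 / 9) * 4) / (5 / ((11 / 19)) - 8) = 288684 / 1419857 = 0.20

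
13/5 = 2.60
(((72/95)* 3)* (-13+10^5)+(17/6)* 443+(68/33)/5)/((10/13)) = 18632732963/62700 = 297172.77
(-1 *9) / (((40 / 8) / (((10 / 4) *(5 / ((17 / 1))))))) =-45 / 34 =-1.32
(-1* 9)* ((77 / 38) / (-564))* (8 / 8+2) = 693 / 7144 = 0.10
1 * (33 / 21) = 11 / 7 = 1.57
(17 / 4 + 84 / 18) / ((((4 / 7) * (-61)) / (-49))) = 36701 / 2928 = 12.53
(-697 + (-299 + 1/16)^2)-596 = 22546081/256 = 88070.63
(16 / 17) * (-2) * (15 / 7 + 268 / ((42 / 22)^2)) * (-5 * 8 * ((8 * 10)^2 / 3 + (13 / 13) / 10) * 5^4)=170877769520000 / 22491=7597606576.85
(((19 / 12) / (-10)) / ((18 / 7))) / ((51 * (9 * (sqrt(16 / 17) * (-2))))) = 133 * sqrt(17) / 7931520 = 0.00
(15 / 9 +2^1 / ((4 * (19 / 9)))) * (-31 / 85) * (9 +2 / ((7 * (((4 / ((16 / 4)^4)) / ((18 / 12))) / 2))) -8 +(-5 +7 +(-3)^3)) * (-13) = 449748 / 1615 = 278.48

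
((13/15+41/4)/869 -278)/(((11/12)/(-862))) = 12494046086/47795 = 261409.06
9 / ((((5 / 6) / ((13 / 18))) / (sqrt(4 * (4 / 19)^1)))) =7.16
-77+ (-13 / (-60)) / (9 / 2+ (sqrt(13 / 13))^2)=-76.96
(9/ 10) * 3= 27/ 10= 2.70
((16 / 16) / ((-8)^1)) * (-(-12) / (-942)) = 1 / 628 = 0.00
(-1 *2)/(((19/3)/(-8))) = 48/19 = 2.53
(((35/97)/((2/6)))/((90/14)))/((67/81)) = 1323/6499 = 0.20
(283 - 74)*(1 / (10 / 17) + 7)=18183 / 10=1818.30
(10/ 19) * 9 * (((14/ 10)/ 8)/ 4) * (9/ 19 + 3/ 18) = 1533/ 11552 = 0.13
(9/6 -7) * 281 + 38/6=-9235/6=-1539.17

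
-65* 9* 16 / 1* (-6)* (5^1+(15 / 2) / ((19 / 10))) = 9547200 / 19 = 502484.21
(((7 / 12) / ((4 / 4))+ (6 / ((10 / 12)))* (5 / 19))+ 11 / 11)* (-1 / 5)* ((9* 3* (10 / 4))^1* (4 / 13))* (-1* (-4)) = -1098 / 19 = -57.79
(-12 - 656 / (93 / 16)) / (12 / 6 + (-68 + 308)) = -5806 / 11253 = -0.52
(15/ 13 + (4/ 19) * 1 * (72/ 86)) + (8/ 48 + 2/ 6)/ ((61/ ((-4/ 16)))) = 6883355/ 5183048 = 1.33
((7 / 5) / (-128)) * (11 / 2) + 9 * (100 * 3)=3455923 / 1280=2699.94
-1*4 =-4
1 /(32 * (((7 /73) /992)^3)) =11867346377728 /343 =34598677486.09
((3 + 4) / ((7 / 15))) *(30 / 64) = 225 / 32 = 7.03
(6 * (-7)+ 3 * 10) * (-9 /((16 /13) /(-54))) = -9477 /2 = -4738.50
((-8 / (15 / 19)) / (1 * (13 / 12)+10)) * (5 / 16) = -0.29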